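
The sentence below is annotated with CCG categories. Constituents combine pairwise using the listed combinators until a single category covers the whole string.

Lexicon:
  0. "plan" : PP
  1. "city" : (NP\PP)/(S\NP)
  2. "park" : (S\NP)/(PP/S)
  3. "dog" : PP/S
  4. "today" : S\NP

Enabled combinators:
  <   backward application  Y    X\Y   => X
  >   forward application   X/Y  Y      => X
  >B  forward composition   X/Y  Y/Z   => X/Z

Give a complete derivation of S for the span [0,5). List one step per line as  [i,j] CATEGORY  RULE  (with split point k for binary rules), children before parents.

[0,5] S   <
  [0,4] NP   <
    [0,1] "plan" : PP
    [1,4] NP\PP   >
      [1,2] "city" : (NP\PP)/(S\NP)
      [2,4] S\NP   >
        [2,3] "park" : (S\NP)/(PP/S)
        [3,4] "dog" : PP/S
  [4,5] "today" : S\NP

[0,1] PP  lex  "plan"
[1,2] (NP\PP)/(S\NP)  lex  "city"
[2,3] (S\NP)/(PP/S)  lex  "park"
[3,4] PP/S  lex  "dog"
[2,4] S\NP  >  k=3
[1,4] NP\PP  >  k=2
[0,4] NP  <  k=1
[4,5] S\NP  lex  "today"
[0,5] S  <  k=4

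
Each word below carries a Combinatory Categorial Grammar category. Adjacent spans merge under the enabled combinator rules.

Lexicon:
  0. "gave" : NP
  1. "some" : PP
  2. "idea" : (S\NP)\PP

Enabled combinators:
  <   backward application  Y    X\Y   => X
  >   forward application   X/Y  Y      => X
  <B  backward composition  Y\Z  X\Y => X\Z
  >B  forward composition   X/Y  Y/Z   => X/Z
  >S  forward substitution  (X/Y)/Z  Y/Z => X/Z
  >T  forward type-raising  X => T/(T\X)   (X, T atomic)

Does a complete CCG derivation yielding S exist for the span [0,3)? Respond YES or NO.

[0,3] S   >
  [0,1] S/(S\NP)   >T
    [0,1] "gave" : NP
  [1,3] S\NP   <
    [1,2] "some" : PP
    [2,3] "idea" : (S\NP)\PP

YES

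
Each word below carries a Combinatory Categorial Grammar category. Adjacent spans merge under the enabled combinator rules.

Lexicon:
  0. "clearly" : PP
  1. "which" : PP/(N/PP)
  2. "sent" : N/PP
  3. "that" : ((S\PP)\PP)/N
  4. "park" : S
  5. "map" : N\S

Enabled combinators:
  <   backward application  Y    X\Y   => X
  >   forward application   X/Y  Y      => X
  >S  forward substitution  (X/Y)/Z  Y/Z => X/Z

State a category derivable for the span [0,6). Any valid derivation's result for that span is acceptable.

S

[0,6] S   <
  [0,1] "clearly" : PP
  [1,6] S\PP   <
    [1,3] PP   >
      [1,2] "which" : PP/(N/PP)
      [2,3] "sent" : N/PP
    [3,6] (S\PP)\PP   >
      [3,4] "that" : ((S\PP)\PP)/N
      [4,6] N   <
        [4,5] "park" : S
        [5,6] "map" : N\S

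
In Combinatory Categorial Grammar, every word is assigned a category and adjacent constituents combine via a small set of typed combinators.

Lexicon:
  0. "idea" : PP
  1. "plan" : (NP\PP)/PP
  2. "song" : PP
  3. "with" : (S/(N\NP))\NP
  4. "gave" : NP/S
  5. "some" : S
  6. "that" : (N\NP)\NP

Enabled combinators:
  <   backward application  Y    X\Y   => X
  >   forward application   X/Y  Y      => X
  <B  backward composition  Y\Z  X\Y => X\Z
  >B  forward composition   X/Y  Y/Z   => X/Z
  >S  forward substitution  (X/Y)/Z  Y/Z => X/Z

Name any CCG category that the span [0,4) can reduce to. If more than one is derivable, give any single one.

S/(N\NP)

[0,7] S   >
  [0,4] S/(N\NP)   <
    [0,3] NP   <
      [0,1] "idea" : PP
      [1,3] NP\PP   >
        [1,2] "plan" : (NP\PP)/PP
        [2,3] "song" : PP
    [3,4] "with" : (S/(N\NP))\NP
  [4,7] N\NP   <
    [4,6] NP   >
      [4,5] "gave" : NP/S
      [5,6] "some" : S
    [6,7] "that" : (N\NP)\NP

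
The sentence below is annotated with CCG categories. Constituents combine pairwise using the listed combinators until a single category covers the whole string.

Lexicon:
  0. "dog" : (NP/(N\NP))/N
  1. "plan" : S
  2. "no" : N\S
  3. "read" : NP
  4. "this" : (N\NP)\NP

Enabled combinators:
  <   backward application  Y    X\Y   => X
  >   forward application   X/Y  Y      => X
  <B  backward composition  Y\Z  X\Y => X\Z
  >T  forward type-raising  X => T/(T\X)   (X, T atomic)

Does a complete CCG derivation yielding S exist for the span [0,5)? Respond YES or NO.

NO

(NP/(N\NP))/N S N\S NP (N\NP)\NP
CKY chart[0,5] = {N/(N\NP), NP, NP/(NP\NP), PP/(PP\NP), S/(S\NP)}; S ∉ chart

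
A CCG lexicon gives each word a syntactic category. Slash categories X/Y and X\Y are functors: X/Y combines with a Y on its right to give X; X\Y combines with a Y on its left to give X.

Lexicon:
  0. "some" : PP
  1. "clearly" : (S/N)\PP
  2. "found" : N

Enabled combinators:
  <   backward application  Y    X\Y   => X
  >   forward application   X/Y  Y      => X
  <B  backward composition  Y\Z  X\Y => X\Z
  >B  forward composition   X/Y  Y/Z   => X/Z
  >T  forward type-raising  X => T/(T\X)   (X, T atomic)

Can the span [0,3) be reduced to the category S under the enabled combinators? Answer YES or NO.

YES

[0,3] S   >
  [0,2] S/N   <
    [0,1] "some" : PP
    [1,2] "clearly" : (S/N)\PP
  [2,3] "found" : N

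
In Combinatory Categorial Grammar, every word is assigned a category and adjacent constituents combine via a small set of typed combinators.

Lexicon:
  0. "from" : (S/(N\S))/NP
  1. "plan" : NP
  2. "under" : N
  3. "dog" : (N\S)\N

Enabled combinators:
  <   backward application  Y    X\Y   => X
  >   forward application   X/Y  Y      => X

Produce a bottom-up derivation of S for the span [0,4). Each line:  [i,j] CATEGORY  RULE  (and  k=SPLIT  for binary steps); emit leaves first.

[0,4] S   >
  [0,2] S/(N\S)   >
    [0,1] "from" : (S/(N\S))/NP
    [1,2] "plan" : NP
  [2,4] N\S   <
    [2,3] "under" : N
    [3,4] "dog" : (N\S)\N

[0,1] (S/(N\S))/NP  lex  "from"
[1,2] NP  lex  "plan"
[0,2] S/(N\S)  >  k=1
[2,3] N  lex  "under"
[3,4] (N\S)\N  lex  "dog"
[2,4] N\S  <  k=3
[0,4] S  >  k=2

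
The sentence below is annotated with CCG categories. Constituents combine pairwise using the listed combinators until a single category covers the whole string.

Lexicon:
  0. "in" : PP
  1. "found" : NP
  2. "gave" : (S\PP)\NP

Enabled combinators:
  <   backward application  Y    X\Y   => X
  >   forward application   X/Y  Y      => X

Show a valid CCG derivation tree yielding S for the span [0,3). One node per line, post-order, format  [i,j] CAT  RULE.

[0,1] PP  lex  "in"
[1,2] NP  lex  "found"
[2,3] (S\PP)\NP  lex  "gave"
[1,3] S\PP  <  k=2
[0,3] S  <  k=1

[0,3] S   <
  [0,1] "in" : PP
  [1,3] S\PP   <
    [1,2] "found" : NP
    [2,3] "gave" : (S\PP)\NP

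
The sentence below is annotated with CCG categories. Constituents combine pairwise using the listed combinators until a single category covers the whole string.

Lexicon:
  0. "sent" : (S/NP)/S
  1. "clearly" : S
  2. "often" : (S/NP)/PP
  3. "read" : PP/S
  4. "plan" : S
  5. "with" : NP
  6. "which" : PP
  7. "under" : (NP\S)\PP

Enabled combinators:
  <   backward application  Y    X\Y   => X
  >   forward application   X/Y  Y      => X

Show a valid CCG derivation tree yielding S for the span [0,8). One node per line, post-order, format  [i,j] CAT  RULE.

[0,1] (S/NP)/S  lex  "sent"
[1,2] S  lex  "clearly"
[0,2] S/NP  >  k=1
[2,3] (S/NP)/PP  lex  "often"
[3,4] PP/S  lex  "read"
[4,5] S  lex  "plan"
[3,5] PP  >  k=4
[2,5] S/NP  >  k=3
[5,6] NP  lex  "with"
[2,6] S  >  k=5
[6,7] PP  lex  "which"
[7,8] (NP\S)\PP  lex  "under"
[6,8] NP\S  <  k=7
[2,8] NP  <  k=6
[0,8] S  >  k=2

[0,8] S   >
  [0,2] S/NP   >
    [0,1] "sent" : (S/NP)/S
    [1,2] "clearly" : S
  [2,8] NP   <
    [2,6] S   >
      [2,5] S/NP   >
        [2,3] "often" : (S/NP)/PP
        [3,5] PP   >
          [3,4] "read" : PP/S
          [4,5] "plan" : S
      [5,6] "with" : NP
    [6,8] NP\S   <
      [6,7] "which" : PP
      [7,8] "under" : (NP\S)\PP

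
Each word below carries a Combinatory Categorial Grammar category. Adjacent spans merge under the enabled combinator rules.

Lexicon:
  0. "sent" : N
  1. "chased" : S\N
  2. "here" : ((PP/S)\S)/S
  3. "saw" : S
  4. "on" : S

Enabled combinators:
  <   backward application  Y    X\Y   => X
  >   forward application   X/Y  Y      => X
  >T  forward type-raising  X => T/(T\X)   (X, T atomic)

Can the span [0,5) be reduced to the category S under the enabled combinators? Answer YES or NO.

NO

N S\N ((PP/S)\S)/S S S
CKY chart[0,5] = {N/(N\PP), NP/(NP\PP), PP, PP/(PP\PP), S/(S\PP)}; S ∉ chart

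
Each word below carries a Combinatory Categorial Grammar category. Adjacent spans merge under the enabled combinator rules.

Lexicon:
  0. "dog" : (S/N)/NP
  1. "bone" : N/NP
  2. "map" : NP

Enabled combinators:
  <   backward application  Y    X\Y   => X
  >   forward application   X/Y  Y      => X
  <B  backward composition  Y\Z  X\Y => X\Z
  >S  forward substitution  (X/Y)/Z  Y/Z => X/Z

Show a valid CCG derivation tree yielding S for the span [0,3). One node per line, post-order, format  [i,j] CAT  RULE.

[0,3] S   >
  [0,2] S/NP   >S
    [0,1] "dog" : (S/N)/NP
    [1,2] "bone" : N/NP
  [2,3] "map" : NP

[0,1] (S/N)/NP  lex  "dog"
[1,2] N/NP  lex  "bone"
[0,2] S/NP  >S  k=1
[2,3] NP  lex  "map"
[0,3] S  >  k=2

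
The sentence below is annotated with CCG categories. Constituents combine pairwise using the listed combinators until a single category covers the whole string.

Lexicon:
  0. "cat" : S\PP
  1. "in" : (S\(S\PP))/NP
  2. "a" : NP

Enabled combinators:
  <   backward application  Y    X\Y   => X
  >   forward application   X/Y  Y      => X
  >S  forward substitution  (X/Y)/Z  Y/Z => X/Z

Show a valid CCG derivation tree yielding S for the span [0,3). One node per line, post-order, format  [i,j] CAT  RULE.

[0,3] S   <
  [0,1] "cat" : S\PP
  [1,3] S\(S\PP)   >
    [1,2] "in" : (S\(S\PP))/NP
    [2,3] "a" : NP

[0,1] S\PP  lex  "cat"
[1,2] (S\(S\PP))/NP  lex  "in"
[2,3] NP  lex  "a"
[1,3] S\(S\PP)  >  k=2
[0,3] S  <  k=1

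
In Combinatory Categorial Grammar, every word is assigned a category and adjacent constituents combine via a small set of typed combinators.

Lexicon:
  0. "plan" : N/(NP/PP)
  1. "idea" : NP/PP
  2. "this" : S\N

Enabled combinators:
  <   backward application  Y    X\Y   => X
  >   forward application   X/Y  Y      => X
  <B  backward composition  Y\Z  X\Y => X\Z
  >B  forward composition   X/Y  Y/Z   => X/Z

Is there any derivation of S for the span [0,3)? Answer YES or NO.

YES

[0,3] S   <
  [0,2] N   >
    [0,1] "plan" : N/(NP/PP)
    [1,2] "idea" : NP/PP
  [2,3] "this" : S\N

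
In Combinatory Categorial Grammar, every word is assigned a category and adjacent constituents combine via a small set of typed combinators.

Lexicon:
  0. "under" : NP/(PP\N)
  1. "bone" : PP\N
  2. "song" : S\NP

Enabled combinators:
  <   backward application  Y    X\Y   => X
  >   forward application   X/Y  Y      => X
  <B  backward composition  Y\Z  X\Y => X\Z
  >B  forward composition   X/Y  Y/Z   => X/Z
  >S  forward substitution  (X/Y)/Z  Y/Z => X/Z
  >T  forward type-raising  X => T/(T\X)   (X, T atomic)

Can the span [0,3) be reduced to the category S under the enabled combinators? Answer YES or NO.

YES

[0,3] S   <
  [0,2] NP   >
    [0,1] "under" : NP/(PP\N)
    [1,2] "bone" : PP\N
  [2,3] "song" : S\NP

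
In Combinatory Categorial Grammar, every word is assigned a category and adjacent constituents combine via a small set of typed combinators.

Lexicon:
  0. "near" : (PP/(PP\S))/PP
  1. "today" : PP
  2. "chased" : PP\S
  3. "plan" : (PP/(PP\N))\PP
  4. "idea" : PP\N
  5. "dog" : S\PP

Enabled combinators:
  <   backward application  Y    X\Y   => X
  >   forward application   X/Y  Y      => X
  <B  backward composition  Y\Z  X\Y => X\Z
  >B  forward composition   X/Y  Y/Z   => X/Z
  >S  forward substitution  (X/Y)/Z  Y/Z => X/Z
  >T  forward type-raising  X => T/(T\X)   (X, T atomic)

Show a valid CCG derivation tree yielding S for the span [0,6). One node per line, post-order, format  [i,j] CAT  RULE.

[0,1] (PP/(PP\S))/PP  lex  "near"
[1,2] PP  lex  "today"
[0,2] PP/(PP\S)  >  k=1
[2,3] PP\S  lex  "chased"
[0,3] PP  >  k=2
[3,4] (PP/(PP\N))\PP  lex  "plan"
[0,4] PP/(PP\N)  <  k=3
[4,5] PP\N  lex  "idea"
[0,5] PP  >  k=4
[5,6] S\PP  lex  "dog"
[0,6] S  <  k=5

[0,6] S   <
  [0,5] PP   >
    [0,4] PP/(PP\N)   <
      [0,3] PP   >
        [0,2] PP/(PP\S)   >
          [0,1] "near" : (PP/(PP\S))/PP
          [1,2] "today" : PP
        [2,3] "chased" : PP\S
      [3,4] "plan" : (PP/(PP\N))\PP
    [4,5] "idea" : PP\N
  [5,6] "dog" : S\PP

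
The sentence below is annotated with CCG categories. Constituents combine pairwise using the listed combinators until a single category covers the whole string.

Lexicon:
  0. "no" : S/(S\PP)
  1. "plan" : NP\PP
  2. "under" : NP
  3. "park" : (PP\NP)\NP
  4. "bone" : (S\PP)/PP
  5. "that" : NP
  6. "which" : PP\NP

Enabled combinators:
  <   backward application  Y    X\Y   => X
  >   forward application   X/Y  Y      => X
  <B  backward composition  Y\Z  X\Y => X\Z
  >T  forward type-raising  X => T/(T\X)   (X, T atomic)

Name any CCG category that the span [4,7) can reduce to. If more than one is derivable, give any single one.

S\PP

[0,7] S   >
  [0,1] "no" : S/(S\PP)
  [1,7] S\PP   <B
    [1,4] PP\PP   <B
      [1,2] "plan" : NP\PP
      [2,4] PP\NP   <
        [2,3] "under" : NP
        [3,4] "park" : (PP\NP)\NP
    [4,7] S\PP   >
      [4,5] "bone" : (S\PP)/PP
      [5,7] PP   >
        [5,6] PP/(PP\NP)   >T
          [5,6] "that" : NP
        [6,7] "which" : PP\NP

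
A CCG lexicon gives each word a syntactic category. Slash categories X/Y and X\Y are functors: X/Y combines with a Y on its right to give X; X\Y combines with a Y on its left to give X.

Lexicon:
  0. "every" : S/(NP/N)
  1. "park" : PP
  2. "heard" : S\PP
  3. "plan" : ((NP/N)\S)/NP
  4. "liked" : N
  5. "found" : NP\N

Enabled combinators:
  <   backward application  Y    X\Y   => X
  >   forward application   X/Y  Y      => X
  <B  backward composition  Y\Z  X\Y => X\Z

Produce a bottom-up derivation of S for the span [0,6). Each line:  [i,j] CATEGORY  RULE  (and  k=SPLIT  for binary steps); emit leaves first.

[0,6] S   >
  [0,1] "every" : S/(NP/N)
  [1,6] NP/N   <
    [1,3] S   <
      [1,2] "park" : PP
      [2,3] "heard" : S\PP
    [3,6] (NP/N)\S   >
      [3,4] "plan" : ((NP/N)\S)/NP
      [4,6] NP   <
        [4,5] "liked" : N
        [5,6] "found" : NP\N

[0,1] S/(NP/N)  lex  "every"
[1,2] PP  lex  "park"
[2,3] S\PP  lex  "heard"
[1,3] S  <  k=2
[3,4] ((NP/N)\S)/NP  lex  "plan"
[4,5] N  lex  "liked"
[5,6] NP\N  lex  "found"
[4,6] NP  <  k=5
[3,6] (NP/N)\S  >  k=4
[1,6] NP/N  <  k=3
[0,6] S  >  k=1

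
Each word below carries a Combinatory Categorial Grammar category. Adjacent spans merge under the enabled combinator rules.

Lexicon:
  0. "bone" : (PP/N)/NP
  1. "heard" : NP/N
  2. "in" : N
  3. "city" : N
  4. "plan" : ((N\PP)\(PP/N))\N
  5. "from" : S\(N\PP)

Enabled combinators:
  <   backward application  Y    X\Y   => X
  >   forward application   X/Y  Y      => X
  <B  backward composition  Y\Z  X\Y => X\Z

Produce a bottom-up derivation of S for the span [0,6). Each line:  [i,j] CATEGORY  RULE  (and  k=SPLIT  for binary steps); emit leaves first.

[0,6] S   <
  [0,5] N\PP   <
    [0,3] PP/N   >
      [0,1] "bone" : (PP/N)/NP
      [1,3] NP   >
        [1,2] "heard" : NP/N
        [2,3] "in" : N
    [3,5] (N\PP)\(PP/N)   <
      [3,4] "city" : N
      [4,5] "plan" : ((N\PP)\(PP/N))\N
  [5,6] "from" : S\(N\PP)

[0,1] (PP/N)/NP  lex  "bone"
[1,2] NP/N  lex  "heard"
[2,3] N  lex  "in"
[1,3] NP  >  k=2
[0,3] PP/N  >  k=1
[3,4] N  lex  "city"
[4,5] ((N\PP)\(PP/N))\N  lex  "plan"
[3,5] (N\PP)\(PP/N)  <  k=4
[0,5] N\PP  <  k=3
[5,6] S\(N\PP)  lex  "from"
[0,6] S  <  k=5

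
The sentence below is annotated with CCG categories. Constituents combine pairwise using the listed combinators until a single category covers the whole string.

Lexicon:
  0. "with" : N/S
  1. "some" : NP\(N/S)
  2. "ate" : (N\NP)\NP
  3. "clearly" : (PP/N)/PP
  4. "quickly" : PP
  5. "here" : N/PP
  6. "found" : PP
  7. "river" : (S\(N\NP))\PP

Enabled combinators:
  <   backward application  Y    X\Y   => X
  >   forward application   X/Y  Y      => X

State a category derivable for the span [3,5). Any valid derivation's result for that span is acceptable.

PP/N

[0,8] S   <
  [0,3] N\NP   <
    [0,2] NP   <
      [0,1] "with" : N/S
      [1,2] "some" : NP\(N/S)
    [2,3] "ate" : (N\NP)\NP
  [3,8] S\(N\NP)   <
    [3,7] PP   >
      [3,5] PP/N   >
        [3,4] "clearly" : (PP/N)/PP
        [4,5] "quickly" : PP
      [5,7] N   >
        [5,6] "here" : N/PP
        [6,7] "found" : PP
    [7,8] "river" : (S\(N\NP))\PP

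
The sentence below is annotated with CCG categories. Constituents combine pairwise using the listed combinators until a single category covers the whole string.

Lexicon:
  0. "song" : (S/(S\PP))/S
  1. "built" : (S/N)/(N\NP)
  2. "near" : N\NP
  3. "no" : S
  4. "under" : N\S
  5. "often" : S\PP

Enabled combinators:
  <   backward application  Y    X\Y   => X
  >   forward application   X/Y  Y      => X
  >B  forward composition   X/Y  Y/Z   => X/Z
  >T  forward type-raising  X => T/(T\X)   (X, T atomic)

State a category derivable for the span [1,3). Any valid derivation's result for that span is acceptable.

S/N

[0,6] S   >
  [0,5] S/(S\PP)   >
    [0,1] "song" : (S/(S\PP))/S
    [1,5] S   >
      [1,3] S/N   >
        [1,2] "built" : (S/N)/(N\NP)
        [2,3] "near" : N\NP
      [3,5] N   <
        [3,4] "no" : S
        [4,5] "under" : N\S
  [5,6] "often" : S\PP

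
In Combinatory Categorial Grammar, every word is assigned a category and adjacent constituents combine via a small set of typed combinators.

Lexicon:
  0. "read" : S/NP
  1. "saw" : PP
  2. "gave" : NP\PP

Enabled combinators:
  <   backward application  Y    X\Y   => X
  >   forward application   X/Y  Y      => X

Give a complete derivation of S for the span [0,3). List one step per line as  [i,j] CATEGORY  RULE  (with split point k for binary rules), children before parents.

[0,1] S/NP  lex  "read"
[1,2] PP  lex  "saw"
[2,3] NP\PP  lex  "gave"
[1,3] NP  <  k=2
[0,3] S  >  k=1

[0,3] S   >
  [0,1] "read" : S/NP
  [1,3] NP   <
    [1,2] "saw" : PP
    [2,3] "gave" : NP\PP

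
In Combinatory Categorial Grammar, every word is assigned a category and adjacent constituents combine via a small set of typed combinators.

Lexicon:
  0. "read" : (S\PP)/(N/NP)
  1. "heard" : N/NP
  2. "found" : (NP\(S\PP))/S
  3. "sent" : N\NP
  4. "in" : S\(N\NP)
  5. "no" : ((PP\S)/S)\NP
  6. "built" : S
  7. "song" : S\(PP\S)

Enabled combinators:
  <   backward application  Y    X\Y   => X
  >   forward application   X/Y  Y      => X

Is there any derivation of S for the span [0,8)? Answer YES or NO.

YES

[0,8] S   <
  [0,7] PP\S   >
    [0,6] (PP\S)/S   <
      [0,5] NP   <
        [0,2] S\PP   >
          [0,1] "read" : (S\PP)/(N/NP)
          [1,2] "heard" : N/NP
        [2,5] NP\(S\PP)   >
          [2,3] "found" : (NP\(S\PP))/S
          [3,5] S   <
            [3,4] "sent" : N\NP
            [4,5] "in" : S\(N\NP)
      [5,6] "no" : ((PP\S)/S)\NP
    [6,7] "built" : S
  [7,8] "song" : S\(PP\S)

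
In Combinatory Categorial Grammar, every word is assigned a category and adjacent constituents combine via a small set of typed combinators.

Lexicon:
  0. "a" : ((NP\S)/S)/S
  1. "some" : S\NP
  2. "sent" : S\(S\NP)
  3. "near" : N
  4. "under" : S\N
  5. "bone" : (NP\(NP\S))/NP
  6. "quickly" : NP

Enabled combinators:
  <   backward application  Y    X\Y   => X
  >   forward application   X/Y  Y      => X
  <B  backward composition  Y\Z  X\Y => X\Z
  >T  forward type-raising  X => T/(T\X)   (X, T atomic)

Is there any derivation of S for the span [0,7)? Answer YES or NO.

((NP\S)/S)/S S\NP S\(S\NP) N S\N (NP\(NP\S))/NP NP
CKY chart[0,7] = {N/(N\NP), NP, NP/(NP\NP), PP/(PP\NP), S/(S\NP)}; S ∉ chart

NO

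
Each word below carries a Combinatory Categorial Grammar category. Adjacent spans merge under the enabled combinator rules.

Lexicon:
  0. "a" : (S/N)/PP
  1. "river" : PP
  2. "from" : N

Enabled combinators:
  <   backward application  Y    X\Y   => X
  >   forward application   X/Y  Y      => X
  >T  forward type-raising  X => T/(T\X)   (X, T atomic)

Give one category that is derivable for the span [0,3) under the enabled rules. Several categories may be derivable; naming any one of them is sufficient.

S

[0,3] S   >
  [0,2] S/N   >
    [0,1] "a" : (S/N)/PP
    [1,2] "river" : PP
  [2,3] "from" : N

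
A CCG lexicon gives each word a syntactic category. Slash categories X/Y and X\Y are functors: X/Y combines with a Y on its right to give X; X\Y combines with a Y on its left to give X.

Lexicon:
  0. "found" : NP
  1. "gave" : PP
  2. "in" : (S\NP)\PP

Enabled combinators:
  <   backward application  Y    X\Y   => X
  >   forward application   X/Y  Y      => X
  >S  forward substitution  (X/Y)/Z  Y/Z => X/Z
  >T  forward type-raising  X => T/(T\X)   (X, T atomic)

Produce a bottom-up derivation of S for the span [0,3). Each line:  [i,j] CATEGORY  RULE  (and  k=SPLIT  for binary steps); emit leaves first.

[0,3] S   >
  [0,1] S/(S\NP)   >T
    [0,1] "found" : NP
  [1,3] S\NP   <
    [1,2] "gave" : PP
    [2,3] "in" : (S\NP)\PP

[0,1] NP  lex  "found"
[0,1] S/(S\NP)  >T
[1,2] PP  lex  "gave"
[2,3] (S\NP)\PP  lex  "in"
[1,3] S\NP  <  k=2
[0,3] S  >  k=1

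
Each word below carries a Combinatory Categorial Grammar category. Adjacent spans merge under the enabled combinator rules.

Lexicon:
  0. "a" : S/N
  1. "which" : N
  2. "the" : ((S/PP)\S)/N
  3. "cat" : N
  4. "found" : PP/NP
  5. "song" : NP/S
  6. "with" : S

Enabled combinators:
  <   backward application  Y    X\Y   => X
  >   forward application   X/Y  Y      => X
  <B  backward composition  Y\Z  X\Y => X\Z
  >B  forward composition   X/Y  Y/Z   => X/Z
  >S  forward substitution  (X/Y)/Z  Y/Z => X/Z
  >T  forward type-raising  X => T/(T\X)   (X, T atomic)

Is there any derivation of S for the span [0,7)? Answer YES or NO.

YES

[0,7] S   >
  [0,5] S/NP   >B
    [0,4] S/PP   <
      [0,2] S   >
        [0,1] "a" : S/N
        [1,2] "which" : N
      [2,4] (S/PP)\S   >
        [2,3] "the" : ((S/PP)\S)/N
        [3,4] "cat" : N
    [4,5] "found" : PP/NP
  [5,7] NP   >
    [5,6] "song" : NP/S
    [6,7] "with" : S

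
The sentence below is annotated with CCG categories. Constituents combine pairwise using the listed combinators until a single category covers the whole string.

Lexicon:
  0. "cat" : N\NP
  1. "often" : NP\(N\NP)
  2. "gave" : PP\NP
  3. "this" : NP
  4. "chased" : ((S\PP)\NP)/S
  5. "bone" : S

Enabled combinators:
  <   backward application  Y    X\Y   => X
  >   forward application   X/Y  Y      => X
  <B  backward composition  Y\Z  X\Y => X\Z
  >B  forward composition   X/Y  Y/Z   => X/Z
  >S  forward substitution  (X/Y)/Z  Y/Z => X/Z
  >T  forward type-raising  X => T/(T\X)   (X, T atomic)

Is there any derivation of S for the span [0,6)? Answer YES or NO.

YES

[0,6] S   <
  [0,3] PP   <
    [0,2] NP   <
      [0,1] "cat" : N\NP
      [1,2] "often" : NP\(N\NP)
    [2,3] "gave" : PP\NP
  [3,6] S\PP   <
    [3,4] "this" : NP
    [4,6] (S\PP)\NP   >
      [4,5] "chased" : ((S\PP)\NP)/S
      [5,6] "bone" : S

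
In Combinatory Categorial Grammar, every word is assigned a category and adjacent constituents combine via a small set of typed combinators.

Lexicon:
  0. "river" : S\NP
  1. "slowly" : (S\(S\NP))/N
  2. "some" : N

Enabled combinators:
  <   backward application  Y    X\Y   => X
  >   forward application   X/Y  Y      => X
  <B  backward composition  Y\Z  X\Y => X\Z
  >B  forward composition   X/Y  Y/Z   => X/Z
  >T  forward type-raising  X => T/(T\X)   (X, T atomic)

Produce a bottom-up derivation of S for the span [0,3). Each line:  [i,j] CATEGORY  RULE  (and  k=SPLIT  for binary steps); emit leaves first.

[0,1] S\NP  lex  "river"
[1,2] (S\(S\NP))/N  lex  "slowly"
[2,3] N  lex  "some"
[1,3] S\(S\NP)  >  k=2
[0,3] S  <  k=1

[0,3] S   <
  [0,1] "river" : S\NP
  [1,3] S\(S\NP)   >
    [1,2] "slowly" : (S\(S\NP))/N
    [2,3] "some" : N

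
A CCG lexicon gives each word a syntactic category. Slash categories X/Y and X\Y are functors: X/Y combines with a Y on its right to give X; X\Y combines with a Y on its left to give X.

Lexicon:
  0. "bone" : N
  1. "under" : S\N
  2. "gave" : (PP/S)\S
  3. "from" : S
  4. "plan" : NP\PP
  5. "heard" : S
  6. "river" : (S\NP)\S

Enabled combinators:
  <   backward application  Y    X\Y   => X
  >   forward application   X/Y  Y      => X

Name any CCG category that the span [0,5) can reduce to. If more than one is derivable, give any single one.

NP

[0,7] S   <
  [0,5] NP   <
    [0,4] PP   >
      [0,3] PP/S   <
        [0,2] S   <
          [0,1] "bone" : N
          [1,2] "under" : S\N
        [2,3] "gave" : (PP/S)\S
      [3,4] "from" : S
    [4,5] "plan" : NP\PP
  [5,7] S\NP   <
    [5,6] "heard" : S
    [6,7] "river" : (S\NP)\S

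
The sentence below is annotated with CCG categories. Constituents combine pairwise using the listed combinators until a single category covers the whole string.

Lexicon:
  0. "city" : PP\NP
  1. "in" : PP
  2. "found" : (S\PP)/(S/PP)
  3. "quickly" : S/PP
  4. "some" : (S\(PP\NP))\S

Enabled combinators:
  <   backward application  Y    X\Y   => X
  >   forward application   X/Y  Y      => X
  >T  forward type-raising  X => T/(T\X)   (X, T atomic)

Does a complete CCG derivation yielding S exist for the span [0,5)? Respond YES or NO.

YES

[0,5] S   <
  [0,1] "city" : PP\NP
  [1,5] S\(PP\NP)   <
    [1,4] S   <
      [1,2] "in" : PP
      [2,4] S\PP   >
        [2,3] "found" : (S\PP)/(S/PP)
        [3,4] "quickly" : S/PP
    [4,5] "some" : (S\(PP\NP))\S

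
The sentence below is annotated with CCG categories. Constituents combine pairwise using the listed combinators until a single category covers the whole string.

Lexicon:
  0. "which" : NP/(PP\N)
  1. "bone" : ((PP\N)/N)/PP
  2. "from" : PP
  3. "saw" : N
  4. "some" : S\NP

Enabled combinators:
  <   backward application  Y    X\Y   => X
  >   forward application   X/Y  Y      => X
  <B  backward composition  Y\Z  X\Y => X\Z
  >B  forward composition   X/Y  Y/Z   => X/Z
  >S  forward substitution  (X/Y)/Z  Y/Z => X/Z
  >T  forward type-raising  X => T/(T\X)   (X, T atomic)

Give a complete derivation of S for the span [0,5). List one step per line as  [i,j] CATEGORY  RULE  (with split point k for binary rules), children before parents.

[0,1] NP/(PP\N)  lex  "which"
[1,2] ((PP\N)/N)/PP  lex  "bone"
[2,3] PP  lex  "from"
[1,3] (PP\N)/N  >  k=2
[3,4] N  lex  "saw"
[1,4] PP\N  >  k=3
[0,4] NP  >  k=1
[4,5] S\NP  lex  "some"
[0,5] S  <  k=4

[0,5] S   <
  [0,4] NP   >
    [0,1] "which" : NP/(PP\N)
    [1,4] PP\N   >
      [1,3] (PP\N)/N   >
        [1,2] "bone" : ((PP\N)/N)/PP
        [2,3] "from" : PP
      [3,4] "saw" : N
  [4,5] "some" : S\NP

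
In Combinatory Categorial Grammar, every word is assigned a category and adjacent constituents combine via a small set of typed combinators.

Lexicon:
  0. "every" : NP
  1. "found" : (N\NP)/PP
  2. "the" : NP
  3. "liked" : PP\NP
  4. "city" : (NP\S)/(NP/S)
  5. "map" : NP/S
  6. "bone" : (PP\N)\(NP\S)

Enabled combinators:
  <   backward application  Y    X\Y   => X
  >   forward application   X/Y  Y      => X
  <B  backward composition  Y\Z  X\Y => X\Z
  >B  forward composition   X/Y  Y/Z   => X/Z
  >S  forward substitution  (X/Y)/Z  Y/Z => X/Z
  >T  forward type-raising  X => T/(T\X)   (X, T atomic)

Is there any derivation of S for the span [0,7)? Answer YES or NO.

NO

NP (N\NP)/PP NP PP\NP (NP\S)/(NP/S) NP/S (PP\N)\(NP\S)
CKY chart[0,7] = {N/(N\PP), NP/(NP\PP), PP, PP/(PP\PP), S/(S\PP)}; S ∉ chart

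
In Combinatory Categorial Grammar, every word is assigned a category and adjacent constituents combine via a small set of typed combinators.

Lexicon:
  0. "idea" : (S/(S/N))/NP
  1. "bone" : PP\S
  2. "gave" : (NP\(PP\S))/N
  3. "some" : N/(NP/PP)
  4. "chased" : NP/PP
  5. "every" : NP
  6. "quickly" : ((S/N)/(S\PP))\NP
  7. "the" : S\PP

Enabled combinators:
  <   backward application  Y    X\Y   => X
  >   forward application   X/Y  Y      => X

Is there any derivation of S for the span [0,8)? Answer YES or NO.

[0,8] S   >
  [0,5] S/(S/N)   >
    [0,1] "idea" : (S/(S/N))/NP
    [1,5] NP   <
      [1,2] "bone" : PP\S
      [2,5] NP\(PP\S)   >
        [2,3] "gave" : (NP\(PP\S))/N
        [3,5] N   >
          [3,4] "some" : N/(NP/PP)
          [4,5] "chased" : NP/PP
  [5,8] S/N   >
    [5,7] (S/N)/(S\PP)   <
      [5,6] "every" : NP
      [6,7] "quickly" : ((S/N)/(S\PP))\NP
    [7,8] "the" : S\PP

YES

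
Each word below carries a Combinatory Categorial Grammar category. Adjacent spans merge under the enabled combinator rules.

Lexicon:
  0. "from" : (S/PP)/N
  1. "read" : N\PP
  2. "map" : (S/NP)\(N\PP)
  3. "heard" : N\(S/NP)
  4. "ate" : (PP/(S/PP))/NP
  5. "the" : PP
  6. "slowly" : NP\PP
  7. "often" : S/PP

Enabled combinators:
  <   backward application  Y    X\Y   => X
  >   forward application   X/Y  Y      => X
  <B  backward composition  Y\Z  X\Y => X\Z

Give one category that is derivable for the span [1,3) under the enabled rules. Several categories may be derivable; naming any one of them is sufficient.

[0,8] S   >
  [0,4] S/PP   >
    [0,1] "from" : (S/PP)/N
    [1,4] N   <
      [1,3] S/NP   <
        [1,2] "read" : N\PP
        [2,3] "map" : (S/NP)\(N\PP)
      [3,4] "heard" : N\(S/NP)
  [4,8] PP   >
    [4,7] PP/(S/PP)   >
      [4,5] "ate" : (PP/(S/PP))/NP
      [5,7] NP   <
        [5,6] "the" : PP
        [6,7] "slowly" : NP\PP
    [7,8] "often" : S/PP

S/NP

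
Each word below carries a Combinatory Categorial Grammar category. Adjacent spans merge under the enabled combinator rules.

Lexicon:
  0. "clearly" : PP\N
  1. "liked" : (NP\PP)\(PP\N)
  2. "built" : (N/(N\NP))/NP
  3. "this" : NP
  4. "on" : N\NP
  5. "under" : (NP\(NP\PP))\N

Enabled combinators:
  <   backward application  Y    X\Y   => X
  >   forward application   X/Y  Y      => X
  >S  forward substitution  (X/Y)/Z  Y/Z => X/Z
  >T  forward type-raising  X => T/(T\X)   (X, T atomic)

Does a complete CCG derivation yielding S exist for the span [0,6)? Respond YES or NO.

PP\N (NP\PP)\(PP\N) (N/(N\NP))/NP NP N\NP (NP\(NP\PP))\N
CKY chart[0,6] = {N/(N\NP), NP, NP/(NP\NP), PP/(PP\NP), S/(S\NP)}; S ∉ chart

NO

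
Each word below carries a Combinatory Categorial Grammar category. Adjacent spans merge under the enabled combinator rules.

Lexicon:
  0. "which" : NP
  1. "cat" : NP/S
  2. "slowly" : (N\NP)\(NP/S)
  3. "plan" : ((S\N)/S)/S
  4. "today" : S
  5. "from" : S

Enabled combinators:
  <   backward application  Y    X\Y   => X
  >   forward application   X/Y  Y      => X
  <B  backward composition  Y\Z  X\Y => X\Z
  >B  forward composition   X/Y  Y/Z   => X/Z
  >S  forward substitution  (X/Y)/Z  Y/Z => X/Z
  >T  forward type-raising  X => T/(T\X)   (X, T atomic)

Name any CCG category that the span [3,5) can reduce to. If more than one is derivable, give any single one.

(S\N)/S

[0,6] S   <
  [0,3] N   >
    [0,1] N/(N\NP)   >T
      [0,1] "which" : NP
    [1,3] N\NP   <
      [1,2] "cat" : NP/S
      [2,3] "slowly" : (N\NP)\(NP/S)
  [3,6] S\N   >
    [3,5] (S\N)/S   >
      [3,4] "plan" : ((S\N)/S)/S
      [4,5] "today" : S
    [5,6] "from" : S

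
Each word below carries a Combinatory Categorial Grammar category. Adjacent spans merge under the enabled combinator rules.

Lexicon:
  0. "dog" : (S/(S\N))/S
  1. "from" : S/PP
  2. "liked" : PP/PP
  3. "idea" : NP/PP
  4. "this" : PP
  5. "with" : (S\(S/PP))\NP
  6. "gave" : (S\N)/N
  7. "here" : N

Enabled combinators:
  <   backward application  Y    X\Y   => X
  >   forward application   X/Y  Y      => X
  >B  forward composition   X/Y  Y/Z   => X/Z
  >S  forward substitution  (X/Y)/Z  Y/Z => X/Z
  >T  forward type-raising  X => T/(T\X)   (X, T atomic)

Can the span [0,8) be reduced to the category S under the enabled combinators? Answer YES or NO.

YES

[0,8] S   >
  [0,6] S/(S\N)   >
    [0,1] "dog" : (S/(S\N))/S
    [1,6] S   <
      [1,3] S/PP   >B
        [1,2] "from" : S/PP
        [2,3] "liked" : PP/PP
      [3,6] S\(S/PP)   <
        [3,5] NP   >
          [3,4] "idea" : NP/PP
          [4,5] "this" : PP
        [5,6] "with" : (S\(S/PP))\NP
  [6,8] S\N   >
    [6,7] "gave" : (S\N)/N
    [7,8] "here" : N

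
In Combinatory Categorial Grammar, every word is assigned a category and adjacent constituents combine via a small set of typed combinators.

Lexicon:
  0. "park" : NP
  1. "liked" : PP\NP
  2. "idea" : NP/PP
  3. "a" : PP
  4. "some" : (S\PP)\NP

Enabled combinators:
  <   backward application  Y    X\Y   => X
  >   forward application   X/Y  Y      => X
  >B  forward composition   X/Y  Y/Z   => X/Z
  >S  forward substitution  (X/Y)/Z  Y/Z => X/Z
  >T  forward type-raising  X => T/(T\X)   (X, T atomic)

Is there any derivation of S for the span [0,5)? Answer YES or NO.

[0,5] S   <
  [0,2] PP   <
    [0,1] "park" : NP
    [1,2] "liked" : PP\NP
  [2,5] S\PP   <
    [2,4] NP   >
      [2,3] "idea" : NP/PP
      [3,4] "a" : PP
    [4,5] "some" : (S\PP)\NP

YES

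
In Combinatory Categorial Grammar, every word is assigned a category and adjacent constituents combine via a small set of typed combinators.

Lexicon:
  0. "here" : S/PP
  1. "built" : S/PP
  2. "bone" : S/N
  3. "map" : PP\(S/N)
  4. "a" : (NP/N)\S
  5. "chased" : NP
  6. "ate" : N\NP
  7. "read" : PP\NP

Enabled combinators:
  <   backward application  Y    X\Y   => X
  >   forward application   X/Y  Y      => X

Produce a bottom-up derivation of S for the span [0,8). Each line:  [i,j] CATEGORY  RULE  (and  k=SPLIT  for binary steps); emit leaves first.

[0,1] S/PP  lex  "here"
[1,2] S/PP  lex  "built"
[2,3] S/N  lex  "bone"
[3,4] PP\(S/N)  lex  "map"
[2,4] PP  <  k=3
[1,4] S  >  k=2
[4,5] (NP/N)\S  lex  "a"
[1,5] NP/N  <  k=4
[5,6] NP  lex  "chased"
[6,7] N\NP  lex  "ate"
[5,7] N  <  k=6
[1,7] NP  >  k=5
[7,8] PP\NP  lex  "read"
[1,8] PP  <  k=7
[0,8] S  >  k=1

[0,8] S   >
  [0,1] "here" : S/PP
  [1,8] PP   <
    [1,7] NP   >
      [1,5] NP/N   <
        [1,4] S   >
          [1,2] "built" : S/PP
          [2,4] PP   <
            [2,3] "bone" : S/N
            [3,4] "map" : PP\(S/N)
        [4,5] "a" : (NP/N)\S
      [5,7] N   <
        [5,6] "chased" : NP
        [6,7] "ate" : N\NP
    [7,8] "read" : PP\NP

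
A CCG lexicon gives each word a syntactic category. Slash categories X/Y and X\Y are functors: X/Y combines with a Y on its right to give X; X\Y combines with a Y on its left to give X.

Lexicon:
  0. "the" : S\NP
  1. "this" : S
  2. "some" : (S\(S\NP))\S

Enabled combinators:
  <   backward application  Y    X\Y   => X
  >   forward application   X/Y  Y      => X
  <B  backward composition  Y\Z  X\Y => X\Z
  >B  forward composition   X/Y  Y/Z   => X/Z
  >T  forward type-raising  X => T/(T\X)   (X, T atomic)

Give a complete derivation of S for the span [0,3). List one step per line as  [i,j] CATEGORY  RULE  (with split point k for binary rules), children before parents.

[0,3] S   <
  [0,1] "the" : S\NP
  [1,3] S\(S\NP)   <
    [1,2] "this" : S
    [2,3] "some" : (S\(S\NP))\S

[0,1] S\NP  lex  "the"
[1,2] S  lex  "this"
[2,3] (S\(S\NP))\S  lex  "some"
[1,3] S\(S\NP)  <  k=2
[0,3] S  <  k=1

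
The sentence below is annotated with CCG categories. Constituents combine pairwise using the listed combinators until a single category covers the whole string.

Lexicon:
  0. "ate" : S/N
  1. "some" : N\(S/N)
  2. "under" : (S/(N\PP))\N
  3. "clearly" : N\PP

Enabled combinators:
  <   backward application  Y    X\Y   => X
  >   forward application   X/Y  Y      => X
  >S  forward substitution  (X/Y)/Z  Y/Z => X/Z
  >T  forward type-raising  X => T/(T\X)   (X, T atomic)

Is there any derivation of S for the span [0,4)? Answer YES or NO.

YES

[0,4] S   >
  [0,3] S/(N\PP)   <
    [0,2] N   <
      [0,1] "ate" : S/N
      [1,2] "some" : N\(S/N)
    [2,3] "under" : (S/(N\PP))\N
  [3,4] "clearly" : N\PP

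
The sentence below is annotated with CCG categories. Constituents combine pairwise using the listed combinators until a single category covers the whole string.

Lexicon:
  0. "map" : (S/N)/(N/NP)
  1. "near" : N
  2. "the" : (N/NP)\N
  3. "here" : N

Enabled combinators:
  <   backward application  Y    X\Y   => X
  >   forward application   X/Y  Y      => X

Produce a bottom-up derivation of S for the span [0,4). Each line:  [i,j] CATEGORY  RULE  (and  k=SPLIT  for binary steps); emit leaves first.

[0,4] S   >
  [0,3] S/N   >
    [0,1] "map" : (S/N)/(N/NP)
    [1,3] N/NP   <
      [1,2] "near" : N
      [2,3] "the" : (N/NP)\N
  [3,4] "here" : N

[0,1] (S/N)/(N/NP)  lex  "map"
[1,2] N  lex  "near"
[2,3] (N/NP)\N  lex  "the"
[1,3] N/NP  <  k=2
[0,3] S/N  >  k=1
[3,4] N  lex  "here"
[0,4] S  >  k=3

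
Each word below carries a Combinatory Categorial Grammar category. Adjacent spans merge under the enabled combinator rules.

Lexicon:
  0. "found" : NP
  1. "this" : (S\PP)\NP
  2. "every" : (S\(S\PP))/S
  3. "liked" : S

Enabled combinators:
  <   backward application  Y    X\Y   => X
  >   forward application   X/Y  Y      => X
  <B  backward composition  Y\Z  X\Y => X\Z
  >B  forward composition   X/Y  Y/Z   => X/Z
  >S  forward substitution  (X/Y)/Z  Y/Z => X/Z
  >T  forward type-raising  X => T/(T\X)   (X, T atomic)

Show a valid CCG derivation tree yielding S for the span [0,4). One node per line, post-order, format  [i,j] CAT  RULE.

[0,1] NP  lex  "found"
[1,2] (S\PP)\NP  lex  "this"
[0,2] S\PP  <  k=1
[2,3] (S\(S\PP))/S  lex  "every"
[3,4] S  lex  "liked"
[2,4] S\(S\PP)  >  k=3
[0,4] S  <  k=2

[0,4] S   <
  [0,2] S\PP   <
    [0,1] "found" : NP
    [1,2] "this" : (S\PP)\NP
  [2,4] S\(S\PP)   >
    [2,3] "every" : (S\(S\PP))/S
    [3,4] "liked" : S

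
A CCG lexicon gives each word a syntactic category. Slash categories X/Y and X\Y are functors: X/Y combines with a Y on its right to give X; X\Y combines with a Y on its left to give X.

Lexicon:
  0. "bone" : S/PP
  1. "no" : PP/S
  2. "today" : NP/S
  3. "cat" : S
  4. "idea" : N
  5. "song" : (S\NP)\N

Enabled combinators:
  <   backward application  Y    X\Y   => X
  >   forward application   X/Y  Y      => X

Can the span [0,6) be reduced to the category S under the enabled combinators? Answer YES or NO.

[0,6] S   >
  [0,1] "bone" : S/PP
  [1,6] PP   >
    [1,2] "no" : PP/S
    [2,6] S   <
      [2,4] NP   >
        [2,3] "today" : NP/S
        [3,4] "cat" : S
      [4,6] S\NP   <
        [4,5] "idea" : N
        [5,6] "song" : (S\NP)\N

YES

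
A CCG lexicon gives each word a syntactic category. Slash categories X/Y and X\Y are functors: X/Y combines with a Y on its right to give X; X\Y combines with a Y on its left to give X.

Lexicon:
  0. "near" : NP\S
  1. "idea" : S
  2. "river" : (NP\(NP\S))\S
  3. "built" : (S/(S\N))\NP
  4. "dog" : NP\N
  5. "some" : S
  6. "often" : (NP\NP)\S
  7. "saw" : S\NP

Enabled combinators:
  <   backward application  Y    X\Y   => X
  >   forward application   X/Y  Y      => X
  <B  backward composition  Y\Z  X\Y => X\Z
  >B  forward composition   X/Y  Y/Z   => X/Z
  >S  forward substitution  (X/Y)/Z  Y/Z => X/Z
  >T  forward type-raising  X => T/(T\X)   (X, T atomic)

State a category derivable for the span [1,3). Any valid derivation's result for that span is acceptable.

[0,8] S   >
  [0,4] S/(S\N)   <
    [0,3] NP   <
      [0,1] "near" : NP\S
      [1,3] NP\(NP\S)   <
        [1,2] "idea" : S
        [2,3] "river" : (NP\(NP\S))\S
    [3,4] "built" : (S/(S\N))\NP
  [4,8] S\N   <B
    [4,5] "dog" : NP\N
    [5,8] S\NP   <B
      [5,7] NP\NP   <
        [5,6] "some" : S
        [6,7] "often" : (NP\NP)\S
      [7,8] "saw" : S\NP

NP\(NP\S)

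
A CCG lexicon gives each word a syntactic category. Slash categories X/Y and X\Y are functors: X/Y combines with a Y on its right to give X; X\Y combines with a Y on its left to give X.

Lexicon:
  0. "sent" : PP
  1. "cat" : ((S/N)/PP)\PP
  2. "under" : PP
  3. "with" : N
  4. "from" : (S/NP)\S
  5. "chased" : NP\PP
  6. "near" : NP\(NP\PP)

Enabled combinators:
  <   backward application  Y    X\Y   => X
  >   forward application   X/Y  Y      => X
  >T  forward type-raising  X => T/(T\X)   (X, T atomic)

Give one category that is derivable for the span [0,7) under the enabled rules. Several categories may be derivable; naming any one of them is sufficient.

S

[0,7] S   >
  [0,5] S/NP   <
    [0,4] S   >
      [0,3] S/N   >
        [0,2] (S/N)/PP   <
          [0,1] "sent" : PP
          [1,2] "cat" : ((S/N)/PP)\PP
        [2,3] "under" : PP
      [3,4] "with" : N
    [4,5] "from" : (S/NP)\S
  [5,7] NP   <
    [5,6] "chased" : NP\PP
    [6,7] "near" : NP\(NP\PP)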